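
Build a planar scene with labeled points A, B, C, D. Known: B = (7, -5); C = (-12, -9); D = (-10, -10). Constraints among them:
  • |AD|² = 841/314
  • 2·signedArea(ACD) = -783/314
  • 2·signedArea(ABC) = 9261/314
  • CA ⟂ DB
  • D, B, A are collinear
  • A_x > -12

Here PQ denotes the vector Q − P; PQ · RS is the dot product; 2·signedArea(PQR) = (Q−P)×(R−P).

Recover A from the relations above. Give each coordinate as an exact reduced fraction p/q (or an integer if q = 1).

1. A_x = -3633/314  [D, B, A are collinear ∩ CA ⟂ DB]
2. A_y = -3285/314  [D, B, A are collinear ∩ CA ⟂ DB]
   → A = (-3633/314, -3285/314)

A = (-3633/314, -3285/314)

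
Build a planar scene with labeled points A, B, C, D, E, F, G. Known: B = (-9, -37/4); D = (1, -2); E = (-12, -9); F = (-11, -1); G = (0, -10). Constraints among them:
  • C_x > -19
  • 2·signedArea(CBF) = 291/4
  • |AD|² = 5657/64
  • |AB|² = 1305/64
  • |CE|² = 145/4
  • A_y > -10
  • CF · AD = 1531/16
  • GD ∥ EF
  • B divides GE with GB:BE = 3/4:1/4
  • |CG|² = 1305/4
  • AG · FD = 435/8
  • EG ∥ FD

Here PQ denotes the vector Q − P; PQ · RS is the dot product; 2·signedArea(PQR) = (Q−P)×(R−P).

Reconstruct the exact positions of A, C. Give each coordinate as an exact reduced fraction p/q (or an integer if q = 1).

1. A_x = -9/2  [line -12·x + 1·y + -355/8 = 0 ∩ |AB|² = 1305/64]
2. A_y = -77/8  [line -12·x + 1·y + -355/8 = 0 ∩ |AB|² = 1305/64]
   → A = (-9/2, -77/8)
3. C_x = -18  [CF · AD = 1531/16 ∩ 2·signedArea(CBF) = 291/4]
4. C_y = -17/2  [CF · AD = 1531/16 ∩ 2·signedArea(CBF) = 291/4]
   → C = (-18, -17/2)

A = (-9/2, -77/8)
C = (-18, -17/2)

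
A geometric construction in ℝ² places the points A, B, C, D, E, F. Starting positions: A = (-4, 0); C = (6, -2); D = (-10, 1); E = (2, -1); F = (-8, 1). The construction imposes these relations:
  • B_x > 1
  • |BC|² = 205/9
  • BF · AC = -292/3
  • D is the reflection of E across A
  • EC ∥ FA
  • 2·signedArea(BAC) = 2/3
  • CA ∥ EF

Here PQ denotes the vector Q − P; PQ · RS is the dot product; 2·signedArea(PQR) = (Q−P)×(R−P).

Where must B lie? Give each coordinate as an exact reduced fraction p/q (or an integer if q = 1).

1. B_x = 4/3  [BF · AC = -292/3 ∩ 2·signedArea(BAC) = 2/3]
2. B_y = -1  [BF · AC = -292/3 ∩ 2·signedArea(BAC) = 2/3]
   → B = (4/3, -1)

B = (4/3, -1)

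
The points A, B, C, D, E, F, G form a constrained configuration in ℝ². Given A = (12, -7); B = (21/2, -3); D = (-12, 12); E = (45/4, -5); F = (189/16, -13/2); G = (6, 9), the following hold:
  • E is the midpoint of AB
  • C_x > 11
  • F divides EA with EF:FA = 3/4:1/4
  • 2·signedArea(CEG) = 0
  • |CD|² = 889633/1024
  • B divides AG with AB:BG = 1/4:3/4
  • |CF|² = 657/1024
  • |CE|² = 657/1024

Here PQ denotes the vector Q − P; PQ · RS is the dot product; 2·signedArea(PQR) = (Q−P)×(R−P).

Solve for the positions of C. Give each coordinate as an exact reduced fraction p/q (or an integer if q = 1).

C = (369/32, -23/4)

1. C_x = 369/32  [line -14·x + -21/4·y + 525/4 = 0 ∩ |CD|² = 889633/1024]
2. C_y = -23/4  [line -14·x + -21/4·y + 525/4 = 0 ∩ |CD|² = 889633/1024]
   → C = (369/32, -23/4)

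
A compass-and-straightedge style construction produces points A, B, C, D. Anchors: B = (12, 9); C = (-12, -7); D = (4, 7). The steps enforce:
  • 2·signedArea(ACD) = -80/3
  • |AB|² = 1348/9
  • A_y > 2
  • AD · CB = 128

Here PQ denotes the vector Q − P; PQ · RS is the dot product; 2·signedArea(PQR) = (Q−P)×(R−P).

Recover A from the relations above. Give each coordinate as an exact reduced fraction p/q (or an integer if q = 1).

A = (4/3, 3)

1. A_x = 4/3  [AD · CB = 128 ∩ 2·signedArea(ACD) = -80/3]
2. A_y = 3  [AD · CB = 128 ∩ 2·signedArea(ACD) = -80/3]
   → A = (4/3, 3)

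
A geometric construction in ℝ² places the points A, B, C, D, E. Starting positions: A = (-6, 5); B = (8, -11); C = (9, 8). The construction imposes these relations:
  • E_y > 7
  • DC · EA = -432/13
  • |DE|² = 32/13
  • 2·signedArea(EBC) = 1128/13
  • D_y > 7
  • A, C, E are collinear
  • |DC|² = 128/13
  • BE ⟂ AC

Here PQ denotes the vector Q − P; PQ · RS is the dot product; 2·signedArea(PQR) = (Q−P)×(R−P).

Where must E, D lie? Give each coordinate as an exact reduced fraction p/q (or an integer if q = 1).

1. E_x = 57/13  [A, C, E are collinear ∩ BE ⟂ AC]
2. E_y = 92/13  [A, C, E are collinear ∩ BE ⟂ AC]
   → E = (57/13, 92/13)
3. D_x = 77/13  [line 135/13·x + 27/13·y + -999/13 = 0 ∩ |DE|² = 32/13]
4. D_y = 96/13  [line 135/13·x + 27/13·y + -999/13 = 0 ∩ |DE|² = 32/13]
   → D = (77/13, 96/13)

D = (77/13, 96/13)
E = (57/13, 92/13)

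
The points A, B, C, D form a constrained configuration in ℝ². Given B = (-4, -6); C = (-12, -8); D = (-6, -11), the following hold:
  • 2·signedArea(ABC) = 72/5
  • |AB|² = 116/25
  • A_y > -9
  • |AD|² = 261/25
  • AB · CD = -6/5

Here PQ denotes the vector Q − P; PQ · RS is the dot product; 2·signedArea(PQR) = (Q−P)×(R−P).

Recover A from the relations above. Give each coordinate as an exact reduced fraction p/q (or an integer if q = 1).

1. A_x = -24/5  [2·signedArea(ABC) = 72/5 ∩ AB · CD = -6/5]
2. A_y = -8  [2·signedArea(ABC) = 72/5 ∩ AB · CD = -6/5]
   → A = (-24/5, -8)

A = (-24/5, -8)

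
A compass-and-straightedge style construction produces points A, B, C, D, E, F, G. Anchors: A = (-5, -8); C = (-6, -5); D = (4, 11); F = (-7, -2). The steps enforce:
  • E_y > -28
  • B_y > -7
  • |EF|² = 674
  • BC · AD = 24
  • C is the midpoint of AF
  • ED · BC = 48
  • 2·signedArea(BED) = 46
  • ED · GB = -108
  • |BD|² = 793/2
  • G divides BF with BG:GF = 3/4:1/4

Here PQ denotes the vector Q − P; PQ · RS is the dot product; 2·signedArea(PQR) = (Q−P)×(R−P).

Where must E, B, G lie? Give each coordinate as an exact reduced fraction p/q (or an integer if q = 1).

1. B_x = -11/2  [line -9·x + -19·y + -173 = 0 ∩ |BD|² = 793/2]
2. B_y = -13/2  [line -9·x + -19·y + -173 = 0 ∩ |BD|² = 793/2]
   → B = (-11/2, -13/2)
3. G_x = -53/8  [G divides BF with BG:GF = 3/4:1/4]
4. G_y = -25/8  [G divides BF with BG:GF = 3/4:1/4]
   → G = (-53/8, -25/8)
5. E_x = -14  [ED · GB = -108 ∩ 2·signedArea(BED) = 46]
6. E_y = -27  [ED · GB = -108 ∩ 2·signedArea(BED) = 46]
   → E = (-14, -27)

B = (-11/2, -13/2)
E = (-14, -27)
G = (-53/8, -25/8)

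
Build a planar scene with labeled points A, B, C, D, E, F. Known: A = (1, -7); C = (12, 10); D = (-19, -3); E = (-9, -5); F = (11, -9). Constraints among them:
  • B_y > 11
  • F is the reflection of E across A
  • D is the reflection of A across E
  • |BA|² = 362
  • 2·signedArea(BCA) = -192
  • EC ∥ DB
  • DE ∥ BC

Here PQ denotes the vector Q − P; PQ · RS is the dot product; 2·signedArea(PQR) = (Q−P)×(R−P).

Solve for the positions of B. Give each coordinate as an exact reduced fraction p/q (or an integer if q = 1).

1. B_x = 2  [DE ∥ BC ∩ EC ∥ DB]
2. B_y = 12  [DE ∥ BC ∩ EC ∥ DB]
   → B = (2, 12)

B = (2, 12)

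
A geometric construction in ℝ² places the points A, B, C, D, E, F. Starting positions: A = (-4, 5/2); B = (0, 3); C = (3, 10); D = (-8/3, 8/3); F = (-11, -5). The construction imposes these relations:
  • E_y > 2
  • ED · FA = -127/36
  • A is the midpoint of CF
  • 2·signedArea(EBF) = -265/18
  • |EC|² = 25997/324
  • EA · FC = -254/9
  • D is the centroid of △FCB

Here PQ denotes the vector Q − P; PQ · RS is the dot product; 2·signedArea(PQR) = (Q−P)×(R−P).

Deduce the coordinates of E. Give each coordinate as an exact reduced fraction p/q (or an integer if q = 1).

1. E_x = -20/9  [ED · FA = -127/36 ∩ 2·signedArea(EBF) = -265/18]
2. E_y = 49/18  [ED · FA = -127/36 ∩ 2·signedArea(EBF) = -265/18]
   → E = (-20/9, 49/18)

E = (-20/9, 49/18)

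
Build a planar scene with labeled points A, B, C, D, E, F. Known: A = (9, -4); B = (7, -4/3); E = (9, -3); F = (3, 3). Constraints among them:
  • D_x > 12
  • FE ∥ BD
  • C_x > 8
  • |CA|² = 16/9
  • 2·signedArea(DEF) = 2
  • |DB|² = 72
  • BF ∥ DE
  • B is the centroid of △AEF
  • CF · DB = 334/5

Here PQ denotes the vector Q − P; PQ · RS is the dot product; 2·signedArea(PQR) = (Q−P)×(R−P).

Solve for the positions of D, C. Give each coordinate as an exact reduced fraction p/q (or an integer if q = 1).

1. D_x = 13  [BF ∥ DE ∩ FE ∥ BD]
2. D_y = -22/3  [BF ∥ DE ∩ FE ∥ BD]
   → D = (13, -22/3)
3. C_x = 41/5  [line 6·x + -6·y + -334/5 = 0 ∩ |CA|² = 16/9]
4. C_y = -44/15  [line 6·x + -6·y + -334/5 = 0 ∩ |CA|² = 16/9]
   → C = (41/5, -44/15)

C = (41/5, -44/15)
D = (13, -22/3)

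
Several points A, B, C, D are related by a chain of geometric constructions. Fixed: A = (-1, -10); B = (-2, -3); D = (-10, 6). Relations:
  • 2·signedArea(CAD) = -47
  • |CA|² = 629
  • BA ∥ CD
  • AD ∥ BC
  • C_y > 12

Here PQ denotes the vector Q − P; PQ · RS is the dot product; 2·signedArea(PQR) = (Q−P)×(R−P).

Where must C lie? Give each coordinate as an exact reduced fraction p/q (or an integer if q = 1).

C = (-11, 13)

1. C_x = -11  [BA ∥ CD ∩ AD ∥ BC]
2. C_y = 13  [BA ∥ CD ∩ AD ∥ BC]
   → C = (-11, 13)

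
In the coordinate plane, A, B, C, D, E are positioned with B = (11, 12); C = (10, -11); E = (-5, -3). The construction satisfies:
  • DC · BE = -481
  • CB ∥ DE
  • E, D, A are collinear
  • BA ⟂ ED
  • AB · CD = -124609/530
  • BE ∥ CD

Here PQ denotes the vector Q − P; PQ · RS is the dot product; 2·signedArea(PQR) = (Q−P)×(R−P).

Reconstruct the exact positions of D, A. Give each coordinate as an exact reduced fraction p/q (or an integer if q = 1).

1. D_x = -6  [CB ∥ DE ∩ BE ∥ CD]
2. D_y = -26  [CB ∥ DE ∩ BE ∥ CD]
   → D = (-6, -26)
3. A_x = -2289/530  [E, D, A are collinear ∩ BA ⟂ ED]
4. A_y = 6713/530  [E, D, A are collinear ∩ BA ⟂ ED]
   → A = (-2289/530, 6713/530)

A = (-2289/530, 6713/530)
D = (-6, -26)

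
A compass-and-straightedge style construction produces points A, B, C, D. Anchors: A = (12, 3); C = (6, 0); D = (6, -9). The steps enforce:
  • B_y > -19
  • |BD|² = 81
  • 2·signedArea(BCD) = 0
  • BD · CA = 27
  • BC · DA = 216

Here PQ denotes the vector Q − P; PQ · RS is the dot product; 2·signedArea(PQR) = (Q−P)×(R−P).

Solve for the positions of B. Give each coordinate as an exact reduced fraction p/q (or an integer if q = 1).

1. B_x = 6  [2·signedArea(BCD) = 0 ∩ BD · CA = 27]
2. B_y = -18  [2·signedArea(BCD) = 0 ∩ BD · CA = 27]
   → B = (6, -18)

B = (6, -18)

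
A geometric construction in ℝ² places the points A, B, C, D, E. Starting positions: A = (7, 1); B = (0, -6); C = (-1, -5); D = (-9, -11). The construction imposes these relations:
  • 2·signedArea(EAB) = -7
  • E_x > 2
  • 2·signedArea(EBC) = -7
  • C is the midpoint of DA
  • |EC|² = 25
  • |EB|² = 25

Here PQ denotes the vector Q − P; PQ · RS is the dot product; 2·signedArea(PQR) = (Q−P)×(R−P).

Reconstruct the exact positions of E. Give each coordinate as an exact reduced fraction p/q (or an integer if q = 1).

1. E_x = 3  [2·signedArea(EAB) = -7 ∩ 2·signedArea(EBC) = -7]
2. E_y = -2  [2·signedArea(EAB) = -7 ∩ 2·signedArea(EBC) = -7]
   → E = (3, -2)

E = (3, -2)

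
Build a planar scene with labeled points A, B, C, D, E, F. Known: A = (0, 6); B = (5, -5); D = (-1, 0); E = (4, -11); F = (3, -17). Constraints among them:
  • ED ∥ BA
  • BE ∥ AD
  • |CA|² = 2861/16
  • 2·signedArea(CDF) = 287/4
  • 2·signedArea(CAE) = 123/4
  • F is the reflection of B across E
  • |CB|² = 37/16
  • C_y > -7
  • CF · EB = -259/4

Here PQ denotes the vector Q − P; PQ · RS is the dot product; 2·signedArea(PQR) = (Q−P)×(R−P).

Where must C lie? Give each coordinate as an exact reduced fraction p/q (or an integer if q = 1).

C = (19/4, -13/2)

1. C_x = 19/4  [CF · EB = -259/4 ∩ 2·signedArea(CAE) = 123/4]
2. C_y = -13/2  [CF · EB = -259/4 ∩ 2·signedArea(CAE) = 123/4]
   → C = (19/4, -13/2)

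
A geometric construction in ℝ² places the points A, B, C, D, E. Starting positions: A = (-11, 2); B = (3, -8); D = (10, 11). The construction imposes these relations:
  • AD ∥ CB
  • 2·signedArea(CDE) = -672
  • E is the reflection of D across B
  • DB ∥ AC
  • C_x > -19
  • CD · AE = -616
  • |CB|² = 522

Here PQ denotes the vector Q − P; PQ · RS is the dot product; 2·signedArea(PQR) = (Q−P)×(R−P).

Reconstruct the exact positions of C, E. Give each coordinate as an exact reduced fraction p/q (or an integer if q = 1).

1. C_x = -18  [AD ∥ CB ∩ DB ∥ AC]
2. C_y = -17  [AD ∥ CB ∩ DB ∥ AC]
   → C = (-18, -17)
3. E_x = -4  [E is the reflection of D across B]
4. E_y = -27  [E is the reflection of D across B]
   → E = (-4, -27)

C = (-18, -17)
E = (-4, -27)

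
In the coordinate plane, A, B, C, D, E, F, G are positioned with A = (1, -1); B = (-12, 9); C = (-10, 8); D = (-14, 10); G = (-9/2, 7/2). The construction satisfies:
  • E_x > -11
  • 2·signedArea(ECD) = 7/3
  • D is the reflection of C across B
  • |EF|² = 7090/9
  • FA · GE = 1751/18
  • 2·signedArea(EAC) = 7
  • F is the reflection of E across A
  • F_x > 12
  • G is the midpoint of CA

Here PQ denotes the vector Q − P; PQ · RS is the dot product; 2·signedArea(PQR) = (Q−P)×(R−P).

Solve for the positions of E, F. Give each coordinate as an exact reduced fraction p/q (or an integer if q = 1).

1. E_x = -61/6  [2·signedArea(ECD) = 7/3 ∩ 2·signedArea(EAC) = 7]
2. E_y = 15/2  [2·signedArea(ECD) = 7/3 ∩ 2·signedArea(EAC) = 7]
   → E = (-61/6, 15/2)
3. F_x = 73/6  [F is the reflection of E across A]
4. F_y = -19/2  [F is the reflection of E across A]
   → F = (73/6, -19/2)

E = (-61/6, 15/2)
F = (73/6, -19/2)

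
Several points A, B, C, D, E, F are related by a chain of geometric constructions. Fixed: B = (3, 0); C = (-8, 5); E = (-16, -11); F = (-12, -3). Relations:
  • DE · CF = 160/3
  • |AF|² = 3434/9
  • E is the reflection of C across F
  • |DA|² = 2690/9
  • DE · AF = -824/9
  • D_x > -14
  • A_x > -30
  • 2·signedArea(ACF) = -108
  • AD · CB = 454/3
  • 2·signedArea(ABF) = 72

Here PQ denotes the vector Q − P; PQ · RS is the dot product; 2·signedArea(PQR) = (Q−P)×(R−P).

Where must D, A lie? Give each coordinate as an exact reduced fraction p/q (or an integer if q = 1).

1. A_x = -89/3  [2·signedArea(ACF) = -108 ∩ 2·signedArea(ABF) = 72]
2. A_y = -34/3  [2·signedArea(ACF) = -108 ∩ 2·signedArea(ABF) = 72]
   → A = (-89/3, -34/3)
3. D_x = -40/3  [DE · AF = -824/9 ∩ AD · CB = 454/3]
4. D_y = -17/3  [DE · AF = -824/9 ∩ AD · CB = 454/3]
   → D = (-40/3, -17/3)

A = (-89/3, -34/3)
D = (-40/3, -17/3)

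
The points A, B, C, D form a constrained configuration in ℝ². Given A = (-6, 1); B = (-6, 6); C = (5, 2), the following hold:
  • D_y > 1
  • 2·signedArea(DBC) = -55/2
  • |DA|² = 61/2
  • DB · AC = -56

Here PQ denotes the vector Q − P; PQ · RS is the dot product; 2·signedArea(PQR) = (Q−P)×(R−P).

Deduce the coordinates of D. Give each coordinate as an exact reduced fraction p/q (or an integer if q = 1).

1. D_x = -1/2  [DB · AC = -56 ∩ 2·signedArea(DBC) = -55/2]
2. D_y = 3/2  [DB · AC = -56 ∩ 2·signedArea(DBC) = -55/2]
   → D = (-1/2, 3/2)

D = (-1/2, 3/2)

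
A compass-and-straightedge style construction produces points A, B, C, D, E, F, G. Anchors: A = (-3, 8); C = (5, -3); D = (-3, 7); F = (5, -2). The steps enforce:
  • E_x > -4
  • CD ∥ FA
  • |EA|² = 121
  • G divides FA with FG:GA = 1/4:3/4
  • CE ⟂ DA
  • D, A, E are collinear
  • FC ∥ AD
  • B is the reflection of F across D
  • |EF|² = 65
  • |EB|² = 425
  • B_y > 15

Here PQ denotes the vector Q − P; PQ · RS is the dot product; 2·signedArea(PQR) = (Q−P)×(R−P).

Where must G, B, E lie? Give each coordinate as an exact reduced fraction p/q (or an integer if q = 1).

B = (-11, 16)
E = (-3, -3)
G = (3, 1/2)

1. G_x = 3  [G divides FA with FG:GA = 1/4:3/4]
2. G_y = 1/2  [G divides FA with FG:GA = 1/4:3/4]
   → G = (3, 1/2)
3. B_x = -11  [B is the reflection of F across D]
4. B_y = 16  [B is the reflection of F across D]
   → B = (-11, 16)
5. E_x = -3  [D, A, E are collinear ∩ CE ⟂ DA]
6. E_y = -3  [D, A, E are collinear ∩ CE ⟂ DA]
   → E = (-3, -3)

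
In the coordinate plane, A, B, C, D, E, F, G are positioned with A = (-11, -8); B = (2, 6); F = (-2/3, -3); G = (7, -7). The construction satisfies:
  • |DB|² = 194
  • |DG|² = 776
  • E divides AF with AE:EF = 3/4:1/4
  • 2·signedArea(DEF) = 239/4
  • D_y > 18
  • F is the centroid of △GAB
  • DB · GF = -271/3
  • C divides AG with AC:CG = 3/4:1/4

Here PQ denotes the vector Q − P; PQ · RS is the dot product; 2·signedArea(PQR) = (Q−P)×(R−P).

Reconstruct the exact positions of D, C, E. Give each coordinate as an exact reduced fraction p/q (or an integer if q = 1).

1. D_x = -3  [line 23/3·x + -4·y + 99 = 0 ∩ |DG|² = 776]
2. D_y = 19  [line 23/3·x + -4·y + 99 = 0 ∩ |DG|² = 776]
   → D = (-3, 19)
3. C_x = 5/2  [C divides AG with AC:CG = 3/4:1/4]
4. C_y = -29/4  [C divides AG with AC:CG = 3/4:1/4]
   → C = (5/2, -29/4)
5. E_x = -13/4  [E divides AF with AE:EF = 3/4:1/4]
6. E_y = -17/4  [E divides AF with AE:EF = 3/4:1/4]
   → E = (-13/4, -17/4)

C = (5/2, -29/4)
D = (-3, 19)
E = (-13/4, -17/4)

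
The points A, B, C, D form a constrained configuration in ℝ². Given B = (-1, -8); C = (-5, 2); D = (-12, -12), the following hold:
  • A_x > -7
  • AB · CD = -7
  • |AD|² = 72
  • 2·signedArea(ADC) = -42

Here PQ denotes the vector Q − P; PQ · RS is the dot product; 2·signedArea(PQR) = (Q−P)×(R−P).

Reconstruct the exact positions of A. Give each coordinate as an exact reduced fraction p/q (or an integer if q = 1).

A = (-6, -6)

1. A_x = -6  [2·signedArea(ADC) = -42 ∩ AB · CD = -7]
2. A_y = -6  [2·signedArea(ADC) = -42 ∩ AB · CD = -7]
   → A = (-6, -6)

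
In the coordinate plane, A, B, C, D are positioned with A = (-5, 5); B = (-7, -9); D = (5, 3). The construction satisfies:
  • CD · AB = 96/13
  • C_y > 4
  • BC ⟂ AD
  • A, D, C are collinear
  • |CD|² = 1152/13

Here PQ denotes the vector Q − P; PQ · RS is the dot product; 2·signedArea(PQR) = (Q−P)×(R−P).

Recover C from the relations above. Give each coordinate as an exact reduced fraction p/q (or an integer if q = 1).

1. C_x = -55/13  [A, D, C are collinear ∩ BC ⟂ AD]
2. C_y = 63/13  [A, D, C are collinear ∩ BC ⟂ AD]
   → C = (-55/13, 63/13)

C = (-55/13, 63/13)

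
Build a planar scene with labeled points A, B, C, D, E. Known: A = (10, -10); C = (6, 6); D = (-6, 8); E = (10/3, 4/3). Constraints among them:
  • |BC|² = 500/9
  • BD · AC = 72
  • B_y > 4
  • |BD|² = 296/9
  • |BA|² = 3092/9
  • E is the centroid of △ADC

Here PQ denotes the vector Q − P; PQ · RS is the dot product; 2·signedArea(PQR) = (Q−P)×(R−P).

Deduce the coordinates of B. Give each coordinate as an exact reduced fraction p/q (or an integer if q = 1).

1. B_x = -4/3  [line 4·x + -16·y + 80 = 0 ∩ |BD|² = 296/9]
2. B_y = 14/3  [line 4·x + -16·y + 80 = 0 ∩ |BD|² = 296/9]
   → B = (-4/3, 14/3)

B = (-4/3, 14/3)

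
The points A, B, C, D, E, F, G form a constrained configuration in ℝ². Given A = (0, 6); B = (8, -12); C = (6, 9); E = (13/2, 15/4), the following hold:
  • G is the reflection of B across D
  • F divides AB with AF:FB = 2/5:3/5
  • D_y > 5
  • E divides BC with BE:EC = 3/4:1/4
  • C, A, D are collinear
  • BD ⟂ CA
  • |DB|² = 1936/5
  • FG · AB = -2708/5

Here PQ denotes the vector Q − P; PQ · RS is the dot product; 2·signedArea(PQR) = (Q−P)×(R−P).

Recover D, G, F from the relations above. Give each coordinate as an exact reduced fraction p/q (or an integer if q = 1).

1. D_x = -4/5  [C, A, D are collinear ∩ BD ⟂ CA]
2. D_y = 28/5  [C, A, D are collinear ∩ BD ⟂ CA]
   → D = (-4/5, 28/5)
3. G_x = -48/5  [G is the reflection of B across D]
4. G_y = 116/5  [G is the reflection of B across D]
   → G = (-48/5, 116/5)
5. F_x = 16/5  [F divides AB with AF:FB = 2/5:3/5]
6. F_y = -6/5  [F divides AB with AF:FB = 2/5:3/5]
   → F = (16/5, -6/5)

D = (-4/5, 28/5)
F = (16/5, -6/5)
G = (-48/5, 116/5)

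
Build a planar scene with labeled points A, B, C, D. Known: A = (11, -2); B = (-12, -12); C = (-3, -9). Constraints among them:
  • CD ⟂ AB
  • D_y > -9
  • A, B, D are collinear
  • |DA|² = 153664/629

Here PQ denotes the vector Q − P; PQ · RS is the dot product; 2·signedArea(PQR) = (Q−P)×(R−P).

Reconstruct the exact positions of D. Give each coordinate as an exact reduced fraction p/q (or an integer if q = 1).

D = (-2097/629, -5178/629)

1. D_x = -2097/629  [A, B, D are collinear ∩ CD ⟂ AB]
2. D_y = -5178/629  [A, B, D are collinear ∩ CD ⟂ AB]
   → D = (-2097/629, -5178/629)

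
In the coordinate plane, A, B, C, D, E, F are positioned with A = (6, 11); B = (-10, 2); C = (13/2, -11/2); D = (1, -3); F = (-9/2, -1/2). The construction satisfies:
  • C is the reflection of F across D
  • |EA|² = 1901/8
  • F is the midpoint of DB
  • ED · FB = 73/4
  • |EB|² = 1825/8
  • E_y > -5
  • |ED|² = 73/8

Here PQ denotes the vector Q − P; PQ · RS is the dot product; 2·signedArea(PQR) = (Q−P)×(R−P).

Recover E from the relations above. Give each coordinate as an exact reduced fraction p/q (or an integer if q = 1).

1. E_x = 15/4  [line 11/2·x + -5/2·y + -125/4 = 0 ∩ |EB|² = 1825/8]
2. E_y = -17/4  [line 11/2·x + -5/2·y + -125/4 = 0 ∩ |EB|² = 1825/8]
   → E = (15/4, -17/4)

E = (15/4, -17/4)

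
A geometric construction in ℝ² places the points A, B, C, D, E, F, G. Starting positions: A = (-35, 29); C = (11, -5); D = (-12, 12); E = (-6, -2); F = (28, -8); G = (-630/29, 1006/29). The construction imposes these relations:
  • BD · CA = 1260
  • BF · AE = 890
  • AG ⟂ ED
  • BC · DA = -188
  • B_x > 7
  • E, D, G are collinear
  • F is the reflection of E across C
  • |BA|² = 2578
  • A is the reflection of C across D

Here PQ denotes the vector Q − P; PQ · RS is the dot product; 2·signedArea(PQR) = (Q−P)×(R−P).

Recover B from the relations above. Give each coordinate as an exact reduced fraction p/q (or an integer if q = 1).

1. B_x = 8  [BD · CA = 1260 ∩ BF · AE = 890]
2. B_y = 2  [BD · CA = 1260 ∩ BF · AE = 890]
   → B = (8, 2)

B = (8, 2)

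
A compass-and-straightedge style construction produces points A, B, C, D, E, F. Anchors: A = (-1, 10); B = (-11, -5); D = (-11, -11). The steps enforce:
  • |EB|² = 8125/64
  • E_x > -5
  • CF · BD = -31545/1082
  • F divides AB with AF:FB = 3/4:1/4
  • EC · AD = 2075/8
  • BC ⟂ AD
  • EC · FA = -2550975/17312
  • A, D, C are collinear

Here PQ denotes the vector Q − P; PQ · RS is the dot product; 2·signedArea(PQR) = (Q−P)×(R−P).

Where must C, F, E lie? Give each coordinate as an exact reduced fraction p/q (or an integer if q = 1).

C = (-4691/541, -3305/541)
E = (-19/4, 35/8)
F = (-17/2, -5/4)

1. C_x = -4691/541  [A, D, C are collinear ∩ BC ⟂ AD]
2. C_y = -3305/541  [A, D, C are collinear ∩ BC ⟂ AD]
   → C = (-4691/541, -3305/541)
3. F_x = -17/2  [F divides AB with AF:FB = 3/4:1/4]
4. F_y = -5/4  [F divides AB with AF:FB = 3/4:1/4]
   → F = (-17/2, -5/4)
5. E_x = -19/4  [EC · AD = 2075/8 ∩ EC · FA = -2550975/17312]
6. E_y = 35/8  [EC · AD = 2075/8 ∩ EC · FA = -2550975/17312]
   → E = (-19/4, 35/8)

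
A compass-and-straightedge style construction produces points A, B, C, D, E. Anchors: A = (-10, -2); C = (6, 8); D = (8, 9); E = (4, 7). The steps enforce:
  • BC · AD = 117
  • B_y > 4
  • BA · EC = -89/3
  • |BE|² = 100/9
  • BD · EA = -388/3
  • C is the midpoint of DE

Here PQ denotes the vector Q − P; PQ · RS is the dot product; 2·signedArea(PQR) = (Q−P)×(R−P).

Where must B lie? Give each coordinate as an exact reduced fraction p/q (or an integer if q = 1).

1. B_x = 4/3  [BD · EA = -388/3 ∩ BA · EC = -89/3]
2. B_y = 5  [BD · EA = -388/3 ∩ BA · EC = -89/3]
   → B = (4/3, 5)

B = (4/3, 5)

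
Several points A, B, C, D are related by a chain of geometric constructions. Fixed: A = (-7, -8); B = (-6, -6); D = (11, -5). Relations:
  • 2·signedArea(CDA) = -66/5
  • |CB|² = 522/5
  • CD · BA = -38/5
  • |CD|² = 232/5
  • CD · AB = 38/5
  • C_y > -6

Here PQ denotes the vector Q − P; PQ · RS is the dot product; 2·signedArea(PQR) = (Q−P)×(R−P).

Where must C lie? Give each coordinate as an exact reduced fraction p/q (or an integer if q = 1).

C = (21/5, -27/5)

1. C_x = 21/5  [CD · BA = -38/5 ∩ 2·signedArea(CDA) = -66/5]
2. C_y = -27/5  [CD · BA = -38/5 ∩ 2·signedArea(CDA) = -66/5]
   → C = (21/5, -27/5)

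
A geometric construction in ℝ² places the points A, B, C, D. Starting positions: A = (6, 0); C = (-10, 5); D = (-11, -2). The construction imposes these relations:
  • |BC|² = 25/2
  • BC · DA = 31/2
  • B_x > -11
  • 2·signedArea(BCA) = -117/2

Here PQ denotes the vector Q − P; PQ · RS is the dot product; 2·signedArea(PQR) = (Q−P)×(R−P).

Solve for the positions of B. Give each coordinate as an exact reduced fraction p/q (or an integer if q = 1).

1. B_x = -21/2  [BC · DA = 31/2 ∩ 2·signedArea(BCA) = -117/2]
2. B_y = 3/2  [BC · DA = 31/2 ∩ 2·signedArea(BCA) = -117/2]
   → B = (-21/2, 3/2)

B = (-21/2, 3/2)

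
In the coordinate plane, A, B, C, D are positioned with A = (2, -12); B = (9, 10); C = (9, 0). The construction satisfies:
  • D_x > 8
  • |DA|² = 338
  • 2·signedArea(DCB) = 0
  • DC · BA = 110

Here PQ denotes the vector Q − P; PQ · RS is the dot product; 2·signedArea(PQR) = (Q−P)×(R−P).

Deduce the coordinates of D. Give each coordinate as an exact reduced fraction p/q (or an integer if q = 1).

1. D_x = 9  [2·signedArea(DCB) = 0 ∩ DC · BA = 110]
2. D_y = 5  [2·signedArea(DCB) = 0 ∩ DC · BA = 110]
   → D = (9, 5)

D = (9, 5)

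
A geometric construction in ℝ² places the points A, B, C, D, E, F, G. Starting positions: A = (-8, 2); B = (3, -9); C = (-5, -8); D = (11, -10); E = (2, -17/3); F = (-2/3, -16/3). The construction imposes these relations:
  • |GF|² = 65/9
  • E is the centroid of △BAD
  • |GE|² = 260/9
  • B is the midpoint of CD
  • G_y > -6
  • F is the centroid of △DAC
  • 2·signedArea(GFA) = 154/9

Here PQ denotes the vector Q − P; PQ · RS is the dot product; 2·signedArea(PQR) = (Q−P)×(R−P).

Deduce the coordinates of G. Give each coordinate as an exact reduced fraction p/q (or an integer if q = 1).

1. G_x = -10/3  [line -22/3·x + -22/3·y + -550/9 = 0 ∩ |GF|² = 65/9]
2. G_y = -5  [line -22/3·x + -22/3·y + -550/9 = 0 ∩ |GF|² = 65/9]
   → G = (-10/3, -5)

G = (-10/3, -5)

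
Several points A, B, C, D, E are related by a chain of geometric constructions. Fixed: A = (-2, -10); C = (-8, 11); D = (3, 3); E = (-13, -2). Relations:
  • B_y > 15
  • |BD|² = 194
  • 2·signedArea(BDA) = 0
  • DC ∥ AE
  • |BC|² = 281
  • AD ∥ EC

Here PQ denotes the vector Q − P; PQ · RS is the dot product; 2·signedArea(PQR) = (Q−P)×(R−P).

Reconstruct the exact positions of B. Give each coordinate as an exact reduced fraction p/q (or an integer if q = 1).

B = (8, 16)

1. B_x = 8  [line 13·x + -5·y + -24 = 0 ∩ |BD|² = 194]
2. B_y = 16  [line 13·x + -5·y + -24 = 0 ∩ |BD|² = 194]
   → B = (8, 16)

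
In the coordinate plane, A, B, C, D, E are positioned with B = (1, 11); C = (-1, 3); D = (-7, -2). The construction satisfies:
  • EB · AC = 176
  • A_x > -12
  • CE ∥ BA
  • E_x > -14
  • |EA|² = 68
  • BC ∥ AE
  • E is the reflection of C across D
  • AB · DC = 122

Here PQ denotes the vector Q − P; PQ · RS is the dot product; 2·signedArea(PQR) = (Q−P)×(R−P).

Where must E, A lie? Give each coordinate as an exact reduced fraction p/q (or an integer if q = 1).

1. E_x = -13  [E is the reflection of C across D]
2. E_y = -7  [E is the reflection of C across D]
   → E = (-13, -7)
3. A_x = -11  [BC ∥ AE ∩ CE ∥ BA]
4. A_y = 1  [BC ∥ AE ∩ CE ∥ BA]
   → A = (-11, 1)

A = (-11, 1)
E = (-13, -7)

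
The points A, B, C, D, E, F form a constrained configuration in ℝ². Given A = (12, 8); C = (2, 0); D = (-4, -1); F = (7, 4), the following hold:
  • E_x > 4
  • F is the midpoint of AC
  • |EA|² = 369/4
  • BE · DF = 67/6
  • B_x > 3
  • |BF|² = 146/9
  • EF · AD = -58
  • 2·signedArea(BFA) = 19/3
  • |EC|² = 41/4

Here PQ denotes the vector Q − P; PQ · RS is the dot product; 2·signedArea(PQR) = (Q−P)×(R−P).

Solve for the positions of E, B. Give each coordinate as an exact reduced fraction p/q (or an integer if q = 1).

B = (10/3, 7/3)
E = (9/2, 2)

1. E_x = 9/2  [line 16·x + 9·y + -90 = 0 ∩ |EA|² = 369/4]
2. E_y = 2  [line 16·x + 9·y + -90 = 0 ∩ |EA|² = 369/4]
   → E = (9/2, 2)
3. B_x = 10/3  [2·signedArea(BFA) = 19/3 ∩ BE · DF = 67/6]
4. B_y = 7/3  [2·signedArea(BFA) = 19/3 ∩ BE · DF = 67/6]
   → B = (10/3, 7/3)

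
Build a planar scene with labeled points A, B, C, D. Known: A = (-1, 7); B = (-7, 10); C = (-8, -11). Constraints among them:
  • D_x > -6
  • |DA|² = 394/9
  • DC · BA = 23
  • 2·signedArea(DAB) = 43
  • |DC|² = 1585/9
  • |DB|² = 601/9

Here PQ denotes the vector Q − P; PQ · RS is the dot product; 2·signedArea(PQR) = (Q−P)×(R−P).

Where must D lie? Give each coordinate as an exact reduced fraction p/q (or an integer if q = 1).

1. D_x = -16/3  [2·signedArea(DAB) = 43 ∩ DC · BA = 23]
2. D_y = 2  [2·signedArea(DAB) = 43 ∩ DC · BA = 23]
   → D = (-16/3, 2)

D = (-16/3, 2)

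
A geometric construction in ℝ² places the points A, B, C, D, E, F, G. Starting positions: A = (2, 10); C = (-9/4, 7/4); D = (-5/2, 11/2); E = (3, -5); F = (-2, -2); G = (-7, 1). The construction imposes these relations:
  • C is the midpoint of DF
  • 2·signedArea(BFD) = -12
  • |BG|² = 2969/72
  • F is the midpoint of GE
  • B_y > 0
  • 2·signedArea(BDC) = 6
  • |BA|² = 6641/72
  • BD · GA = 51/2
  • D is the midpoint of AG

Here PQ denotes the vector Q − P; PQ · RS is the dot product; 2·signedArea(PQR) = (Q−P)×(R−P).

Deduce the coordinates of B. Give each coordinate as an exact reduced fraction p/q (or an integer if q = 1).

B = (-7/12, 3/4)

1. B_x = -7/12  [2·signedArea(BFD) = -12 ∩ BD · GA = 51/2]
2. B_y = 3/4  [2·signedArea(BFD) = -12 ∩ BD · GA = 51/2]
   → B = (-7/12, 3/4)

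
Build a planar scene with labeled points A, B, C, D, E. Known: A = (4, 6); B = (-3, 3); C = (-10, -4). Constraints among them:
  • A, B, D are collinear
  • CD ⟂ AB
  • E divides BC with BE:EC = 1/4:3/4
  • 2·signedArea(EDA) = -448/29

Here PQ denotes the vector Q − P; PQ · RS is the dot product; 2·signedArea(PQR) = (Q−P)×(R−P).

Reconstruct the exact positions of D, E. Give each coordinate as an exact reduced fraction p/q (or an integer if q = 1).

1. D_x = -332/29  [A, B, D are collinear ∩ CD ⟂ AB]
2. D_y = -18/29  [A, B, D are collinear ∩ CD ⟂ AB]
   → D = (-332/29, -18/29)
3. E_x = -19/4  [E divides BC with BE:EC = 1/4:3/4]
4. E_y = 5/4  [E divides BC with BE:EC = 1/4:3/4]
   → E = (-19/4, 5/4)

D = (-332/29, -18/29)
E = (-19/4, 5/4)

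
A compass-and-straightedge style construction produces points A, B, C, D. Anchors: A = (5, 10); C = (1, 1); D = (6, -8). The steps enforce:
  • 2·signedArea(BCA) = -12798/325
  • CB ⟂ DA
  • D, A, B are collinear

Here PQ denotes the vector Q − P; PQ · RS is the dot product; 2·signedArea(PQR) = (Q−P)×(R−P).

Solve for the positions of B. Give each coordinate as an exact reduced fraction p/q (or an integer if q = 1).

B = (1783/325, 406/325)

1. B_x = 1783/325  [D, A, B are collinear ∩ CB ⟂ DA]
2. B_y = 406/325  [D, A, B are collinear ∩ CB ⟂ DA]
   → B = (1783/325, 406/325)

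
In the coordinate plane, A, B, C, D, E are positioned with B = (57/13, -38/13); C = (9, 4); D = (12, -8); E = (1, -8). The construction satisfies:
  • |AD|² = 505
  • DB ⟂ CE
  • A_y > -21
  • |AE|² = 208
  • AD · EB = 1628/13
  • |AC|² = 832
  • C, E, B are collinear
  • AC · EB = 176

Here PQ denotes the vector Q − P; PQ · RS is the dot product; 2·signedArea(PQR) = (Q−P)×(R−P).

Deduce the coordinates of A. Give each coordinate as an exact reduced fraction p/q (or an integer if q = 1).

1. A_x = -7  [line -44/13·x + -66/13·y + -1628/13 = 0 ∩ |AD|² = 505]
2. A_y = -20  [line -44/13·x + -66/13·y + -1628/13 = 0 ∩ |AD|² = 505]
   → A = (-7, -20)

A = (-7, -20)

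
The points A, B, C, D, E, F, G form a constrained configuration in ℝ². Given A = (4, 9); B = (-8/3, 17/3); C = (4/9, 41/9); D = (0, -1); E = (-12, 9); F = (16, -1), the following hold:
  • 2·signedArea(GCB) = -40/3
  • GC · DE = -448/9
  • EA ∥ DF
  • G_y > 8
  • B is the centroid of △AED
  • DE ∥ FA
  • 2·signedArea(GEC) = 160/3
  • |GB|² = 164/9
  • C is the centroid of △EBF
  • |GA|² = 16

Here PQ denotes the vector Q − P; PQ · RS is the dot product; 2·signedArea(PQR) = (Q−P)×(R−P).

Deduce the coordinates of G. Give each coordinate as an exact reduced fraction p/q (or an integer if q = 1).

G = (0, 9)

1. G_x = 0  [GC · DE = -448/9 ∩ 2·signedArea(GCB) = -40/3]
2. G_y = 9  [GC · DE = -448/9 ∩ 2·signedArea(GCB) = -40/3]
   → G = (0, 9)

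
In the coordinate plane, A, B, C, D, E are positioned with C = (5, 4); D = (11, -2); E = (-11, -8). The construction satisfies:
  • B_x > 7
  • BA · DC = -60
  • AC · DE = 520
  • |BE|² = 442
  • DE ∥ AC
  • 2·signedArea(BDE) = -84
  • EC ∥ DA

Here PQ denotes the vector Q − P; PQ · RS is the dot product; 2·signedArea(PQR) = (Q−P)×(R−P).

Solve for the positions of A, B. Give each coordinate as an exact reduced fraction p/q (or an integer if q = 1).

A = (27, 10)
B = (8, 1)

1. A_x = 27  [DE ∥ AC ∩ EC ∥ DA]
2. A_y = 10  [DE ∥ AC ∩ EC ∥ DA]
   → A = (27, 10)
3. B_x = 8  [2·signedArea(BDE) = -84 ∩ BA · DC = -60]
4. B_y = 1  [2·signedArea(BDE) = -84 ∩ BA · DC = -60]
   → B = (8, 1)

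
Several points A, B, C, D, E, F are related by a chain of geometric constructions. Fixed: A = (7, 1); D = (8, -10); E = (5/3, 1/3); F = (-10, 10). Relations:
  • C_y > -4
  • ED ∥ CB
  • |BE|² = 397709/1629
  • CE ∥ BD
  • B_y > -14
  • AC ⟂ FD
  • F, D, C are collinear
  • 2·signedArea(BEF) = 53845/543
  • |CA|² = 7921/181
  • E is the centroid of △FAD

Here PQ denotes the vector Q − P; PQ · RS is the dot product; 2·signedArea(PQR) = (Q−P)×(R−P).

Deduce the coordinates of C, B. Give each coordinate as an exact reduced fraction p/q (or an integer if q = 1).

B = (4570/543, -7471/543)
C = (377/181, -620/181)

1. C_x = 377/181  [F, D, C are collinear ∩ AC ⟂ FD]
2. C_y = -620/181  [F, D, C are collinear ∩ AC ⟂ FD]
   → C = (377/181, -620/181)
3. B_x = 4570/543  [CE ∥ BD ∩ ED ∥ CB]
4. B_y = -7471/543  [CE ∥ BD ∩ ED ∥ CB]
   → B = (4570/543, -7471/543)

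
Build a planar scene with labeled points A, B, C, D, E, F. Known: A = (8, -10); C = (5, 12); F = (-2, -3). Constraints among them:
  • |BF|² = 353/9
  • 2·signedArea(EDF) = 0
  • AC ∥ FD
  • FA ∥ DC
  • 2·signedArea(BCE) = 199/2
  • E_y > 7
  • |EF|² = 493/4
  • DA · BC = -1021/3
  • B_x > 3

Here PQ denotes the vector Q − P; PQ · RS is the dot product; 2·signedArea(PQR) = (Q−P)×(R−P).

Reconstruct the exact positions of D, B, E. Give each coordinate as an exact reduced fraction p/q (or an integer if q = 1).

B = (11/3, -1/3)
D = (-5, 19)
E = (-7/2, 8)

1. D_x = -5  [FA ∥ DC ∩ AC ∥ FD]
2. D_y = 19  [FA ∥ DC ∩ AC ∥ FD]
   → D = (-5, 19)
3. B_x = 11/3  [line -13·x + 29·y + 172/3 = 0 ∩ |BF|² = 353/9]
4. B_y = -1/3  [line -13·x + 29·y + 172/3 = 0 ∩ |BF|² = 353/9]
   → B = (11/3, -1/3)
5. E_x = -7/2  [2·signedArea(BCE) = 199/2 ∩ 2·signedArea(EDF) = 0]
6. E_y = 8  [2·signedArea(BCE) = 199/2 ∩ 2·signedArea(EDF) = 0]
   → E = (-7/2, 8)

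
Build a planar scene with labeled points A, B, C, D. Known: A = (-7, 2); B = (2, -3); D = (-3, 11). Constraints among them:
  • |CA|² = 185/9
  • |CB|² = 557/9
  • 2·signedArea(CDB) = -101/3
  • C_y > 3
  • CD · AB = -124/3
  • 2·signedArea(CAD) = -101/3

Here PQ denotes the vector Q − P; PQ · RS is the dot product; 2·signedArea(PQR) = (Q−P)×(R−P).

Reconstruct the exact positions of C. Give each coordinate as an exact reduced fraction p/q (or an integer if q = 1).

C = (-8/3, 10/3)

1. C_x = -8/3  [2·signedArea(CAD) = -101/3 ∩ CD · AB = -124/3]
2. C_y = 10/3  [2·signedArea(CAD) = -101/3 ∩ CD · AB = -124/3]
   → C = (-8/3, 10/3)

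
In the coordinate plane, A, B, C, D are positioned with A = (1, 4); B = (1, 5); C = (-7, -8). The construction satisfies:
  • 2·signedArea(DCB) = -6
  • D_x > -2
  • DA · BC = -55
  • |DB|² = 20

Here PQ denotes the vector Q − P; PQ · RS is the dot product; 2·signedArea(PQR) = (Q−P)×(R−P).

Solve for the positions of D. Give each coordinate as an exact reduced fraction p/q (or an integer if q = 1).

1. D_x = -1  [DA · BC = -55 ∩ 2·signedArea(DCB) = -6]
2. D_y = 1  [DA · BC = -55 ∩ 2·signedArea(DCB) = -6]
   → D = (-1, 1)

D = (-1, 1)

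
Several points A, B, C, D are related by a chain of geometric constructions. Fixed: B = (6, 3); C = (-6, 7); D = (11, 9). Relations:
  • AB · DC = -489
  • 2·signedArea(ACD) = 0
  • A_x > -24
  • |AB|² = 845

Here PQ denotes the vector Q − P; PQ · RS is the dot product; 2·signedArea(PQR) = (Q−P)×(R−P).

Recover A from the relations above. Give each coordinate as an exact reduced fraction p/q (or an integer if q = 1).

A = (-23, 5)

1. A_x = -23  [2·signedArea(ACD) = 0 ∩ AB · DC = -489]
2. A_y = 5  [2·signedArea(ACD) = 0 ∩ AB · DC = -489]
   → A = (-23, 5)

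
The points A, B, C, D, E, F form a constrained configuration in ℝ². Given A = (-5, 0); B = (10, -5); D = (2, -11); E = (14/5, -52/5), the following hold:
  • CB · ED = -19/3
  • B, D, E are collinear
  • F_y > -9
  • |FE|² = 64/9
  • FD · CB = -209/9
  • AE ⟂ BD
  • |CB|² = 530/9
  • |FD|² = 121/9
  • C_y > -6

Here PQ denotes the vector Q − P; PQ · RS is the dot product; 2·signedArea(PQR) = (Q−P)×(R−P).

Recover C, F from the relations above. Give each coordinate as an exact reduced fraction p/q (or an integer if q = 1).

C = (7/3, -16/3)
F = (74/15, -44/5)

1. C_x = 7/3  [line 4/5·x + 3/5·y + 4/3 = 0 ∩ |CB|² = 530/9]
2. C_y = -16/3  [line 4/5·x + 3/5·y + 4/3 = 0 ∩ |CB|² = 530/9]
   → C = (7/3, -16/3)
3. F_x = 74/15  [line -23/3·x + -1/3·y + 314/9 = 0 ∩ |FE|² = 64/9]
4. F_y = -44/5  [line -23/3·x + -1/3·y + 314/9 = 0 ∩ |FE|² = 64/9]
   → F = (74/15, -44/5)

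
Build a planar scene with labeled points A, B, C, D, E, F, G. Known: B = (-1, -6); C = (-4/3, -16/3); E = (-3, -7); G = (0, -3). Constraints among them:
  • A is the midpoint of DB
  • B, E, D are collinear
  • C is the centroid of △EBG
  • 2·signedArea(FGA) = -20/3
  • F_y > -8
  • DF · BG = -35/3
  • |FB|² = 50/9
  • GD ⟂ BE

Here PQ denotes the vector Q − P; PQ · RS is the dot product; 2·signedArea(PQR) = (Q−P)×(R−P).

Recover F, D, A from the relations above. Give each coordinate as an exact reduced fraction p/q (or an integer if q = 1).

A = (0, -11/2)
D = (1, -5)
F = (-8/3, -23/3)

1. D_x = 1  [B, E, D are collinear ∩ GD ⟂ BE]
2. D_y = -5  [B, E, D are collinear ∩ GD ⟂ BE]
   → D = (1, -5)
3. A_x = 0  [A is the midpoint of DB]
4. A_y = -11/2  [A is the midpoint of DB]
   → A = (0, -11/2)
5. F_x = -8/3  [2·signedArea(FGA) = -20/3 ∩ DF · BG = -35/3]
6. F_y = -23/3  [2·signedArea(FGA) = -20/3 ∩ DF · BG = -35/3]
   → F = (-8/3, -23/3)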